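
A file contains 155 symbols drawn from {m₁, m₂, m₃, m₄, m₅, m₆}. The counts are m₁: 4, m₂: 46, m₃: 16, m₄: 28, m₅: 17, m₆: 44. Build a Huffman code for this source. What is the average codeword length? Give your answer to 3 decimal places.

Probabilities are the counts divided by 155.
Repeatedly combine the two least-probable nodes; the expected code length is the sum of the merged weights.
merge 4/155 + 16/155 → 4/31
merge 17/155 + 4/31 → 37/155
merge 28/155 + 37/155 → 13/31
merge 44/155 + 46/155 → 18/31
merge 13/31 + 18/31 → 1
L = 4/31 + 37/155 + 13/31 + 18/31 + 1 = 367/155 ≈ 2.368 bits/symbol.

2.368 bits/symbol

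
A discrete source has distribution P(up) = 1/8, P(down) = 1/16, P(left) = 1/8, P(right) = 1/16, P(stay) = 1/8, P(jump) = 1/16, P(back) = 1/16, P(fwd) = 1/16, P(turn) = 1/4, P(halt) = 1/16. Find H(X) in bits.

3.125 bits

Each probability is a power of 1/2, so log₂(1/p) is an integer.
H = Σ p·log₂(1/p) = 1/8·3 + 1/16·4 + 1/8·3 + 1/16·4 + 1/8·3 + 1/16·4 + 1/16·4 + 1/16·4 + 1/4·2 + 1/16·4 = 3.125 bits.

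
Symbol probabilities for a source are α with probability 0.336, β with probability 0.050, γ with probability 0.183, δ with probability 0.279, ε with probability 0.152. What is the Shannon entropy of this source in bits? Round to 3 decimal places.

H = −Σ pᵢ log₂ pᵢ.
−0.336·log₂(0.336) = 0.5287
−0.050·log₂(0.050) = 0.2161
−0.183·log₂(0.183) = 0.4484
−0.279·log₂(0.279) = 0.5138
−0.152·log₂(0.152) = 0.4131
Sum ≈ 2.1201 → 2.120 bits.

2.120 bits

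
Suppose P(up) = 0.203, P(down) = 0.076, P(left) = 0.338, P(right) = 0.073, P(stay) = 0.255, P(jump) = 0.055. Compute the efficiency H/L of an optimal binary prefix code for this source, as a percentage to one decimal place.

98.1%

Entropy H = −Σ p log₂ p ≈ 2.2870 bits.
Huffman merges: 11/200+73/1000→16/125; 19/250+16/125→51/250; 203/1000+51/250→407/1000; 51/200+169/500→593/1000; 407/1000+593/1000→1. L = 583/250 ≈ 2.3320.
Efficiency = H/L = 2.2870/2.3320 = 98.1%.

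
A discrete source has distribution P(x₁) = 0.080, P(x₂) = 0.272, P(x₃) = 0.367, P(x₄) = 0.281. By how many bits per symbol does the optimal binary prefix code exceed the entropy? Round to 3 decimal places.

0.137 bits

Entropy H = −Σ p log₂ p ≈ 1.8478 bits.
Huffman merges: 2/25+34/125→44/125; 281/1000+44/125→633/1000; 367/1000+633/1000→1. L = 397/200 ≈ 1.9850.
L − H = 1.9850 − 1.8478 = 0.137 bits.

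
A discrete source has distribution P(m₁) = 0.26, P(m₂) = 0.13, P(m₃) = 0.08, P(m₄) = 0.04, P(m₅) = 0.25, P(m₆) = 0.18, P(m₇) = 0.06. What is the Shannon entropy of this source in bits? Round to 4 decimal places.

H = −Σ pᵢ log₂ pᵢ.
−0.26·log₂(0.26) = 0.5053
−0.13·log₂(0.13) = 0.3826
−0.08·log₂(0.08) = 0.2915
−0.04·log₂(0.04) = 0.1858
−0.25·log₂(0.25) = 0.5000
−0.18·log₂(0.18) = 0.4453
−0.06·log₂(0.06) = 0.2435
Sum ≈ 2.5540 → 2.5540 bits.

2.5540 bits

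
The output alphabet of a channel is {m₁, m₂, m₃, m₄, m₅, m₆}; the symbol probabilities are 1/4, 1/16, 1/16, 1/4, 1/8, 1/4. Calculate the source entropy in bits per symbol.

2.375 bits

Each probability is a power of 1/2, so log₂(1/p) is an integer.
H = Σ p·log₂(1/p) = 1/4·2 + 1/16·4 + 1/16·4 + 1/4·2 + 1/8·3 + 1/4·2 = 2.375 bits.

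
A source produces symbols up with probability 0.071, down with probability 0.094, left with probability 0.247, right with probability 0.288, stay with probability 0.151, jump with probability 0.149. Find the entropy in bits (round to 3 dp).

H = −Σ pᵢ log₂ pᵢ.
−0.071·log₂(0.071) = 0.2709
−0.094·log₂(0.094) = 0.3207
−0.247·log₂(0.247) = 0.4983
−0.288·log₂(0.288) = 0.5172
−0.151·log₂(0.151) = 0.4118
−0.149·log₂(0.149) = 0.4092
Sum ≈ 2.4282 → 2.428 bits.

2.428 bits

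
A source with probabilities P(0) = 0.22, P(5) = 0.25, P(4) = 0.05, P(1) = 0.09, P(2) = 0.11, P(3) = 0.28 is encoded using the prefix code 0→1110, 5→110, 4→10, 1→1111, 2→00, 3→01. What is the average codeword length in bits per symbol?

2.87 bits/symbol

L̄ = Σ pᵢ·ℓᵢ = 0.22·4 + 0.25·3 + 0.05·2 + 0.09·4 + 0.11·2 + 0.28·2 = 2.87 bits/symbol.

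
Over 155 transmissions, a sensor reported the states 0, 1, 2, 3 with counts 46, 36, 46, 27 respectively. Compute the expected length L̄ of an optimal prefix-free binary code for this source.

Probabilities are the counts divided by 155.
Repeatedly combine the two least-probable nodes; the expected code length is the sum of the merged weights.
merge 27/155 + 36/155 → 63/155
merge 46/155 + 46/155 → 92/155
merge 63/155 + 92/155 → 1
L = 63/155 + 92/155 + 1 = 2 bits/symbol.

2 bits/symbol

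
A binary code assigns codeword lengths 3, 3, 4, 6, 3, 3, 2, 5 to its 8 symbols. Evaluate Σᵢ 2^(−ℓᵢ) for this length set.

0.859375

With common denominator 2^6 = 64: Σ 2^(−ℓᵢ) = 8/64 + 8/64 + 4/64 + 1/64 + 8/64 + 8/64 + 16/64 + 2/64 = 55/64 = 0.859375.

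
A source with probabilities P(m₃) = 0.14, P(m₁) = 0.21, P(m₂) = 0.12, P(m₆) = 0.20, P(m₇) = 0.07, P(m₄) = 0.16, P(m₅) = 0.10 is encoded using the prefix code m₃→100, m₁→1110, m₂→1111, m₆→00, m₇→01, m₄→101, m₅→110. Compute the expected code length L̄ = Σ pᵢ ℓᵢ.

3.06 bits/symbol

L̄ = Σ pᵢ·ℓᵢ = 0.14·3 + 0.21·4 + 0.12·4 + 0.20·2 + 0.07·2 + 0.16·3 + 0.10·3 = 3.06 bits/symbol.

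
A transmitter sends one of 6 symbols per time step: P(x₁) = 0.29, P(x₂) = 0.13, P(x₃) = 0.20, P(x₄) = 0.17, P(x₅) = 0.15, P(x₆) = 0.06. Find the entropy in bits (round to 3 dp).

H = −Σ pᵢ log₂ pᵢ.
−0.29·log₂(0.29) = 0.5179
−0.13·log₂(0.13) = 0.3826
−0.20·log₂(0.20) = 0.4644
−0.17·log₂(0.17) = 0.4346
−0.15·log₂(0.15) = 0.4105
−0.06·log₂(0.06) = 0.2435
Sum ≈ 2.4536 → 2.454 bits.

2.454 bits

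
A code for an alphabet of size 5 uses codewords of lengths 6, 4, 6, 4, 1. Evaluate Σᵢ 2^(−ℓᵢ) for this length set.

0.65625

With common denominator 2^6 = 64: Σ 2^(−ℓᵢ) = 1/64 + 4/64 + 1/64 + 4/64 + 32/64 = 42/64 = 0.65625.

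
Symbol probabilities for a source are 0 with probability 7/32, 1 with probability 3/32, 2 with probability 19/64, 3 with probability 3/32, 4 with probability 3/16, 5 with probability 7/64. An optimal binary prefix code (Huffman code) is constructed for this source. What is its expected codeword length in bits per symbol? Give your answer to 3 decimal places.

Repeatedly combine the two least-probable nodes; the expected code length is the sum of the merged weights.
merge 3/32 + 3/32 → 3/16
merge 7/64 + 3/16 → 19/64
merge 3/16 + 7/32 → 13/32
merge 19/64 + 19/64 → 19/32
merge 13/32 + 19/32 → 1
L = 3/16 + 19/64 + 13/32 + 19/32 + 1 = 159/64 ≈ 2.484 bits/symbol.

2.484 bits/symbol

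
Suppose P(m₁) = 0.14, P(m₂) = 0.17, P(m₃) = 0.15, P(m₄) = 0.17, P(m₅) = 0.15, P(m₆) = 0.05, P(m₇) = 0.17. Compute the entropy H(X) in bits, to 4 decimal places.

2.7381 bits

H = −Σ pᵢ log₂ pᵢ.
−0.14·log₂(0.14) = 0.3971
−0.17·log₂(0.17) = 0.4346
−0.15·log₂(0.15) = 0.4105
−0.17·log₂(0.17) = 0.4346
−0.15·log₂(0.15) = 0.4105
−0.05·log₂(0.05) = 0.2161
−0.17·log₂(0.17) = 0.4346
Sum ≈ 2.7381 → 2.7381 bits.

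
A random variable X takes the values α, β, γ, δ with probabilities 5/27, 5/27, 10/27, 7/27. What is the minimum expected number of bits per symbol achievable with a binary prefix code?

2 bits/symbol

Repeatedly combine the two least-probable nodes; the expected code length is the sum of the merged weights.
merge 5/27 + 5/27 → 10/27
merge 7/27 + 10/27 → 17/27
merge 10/27 + 17/27 → 1
L = 10/27 + 17/27 + 1 = 2 bits/symbol.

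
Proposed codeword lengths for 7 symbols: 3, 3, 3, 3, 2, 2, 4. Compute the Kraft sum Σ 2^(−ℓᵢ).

1.0625

With common denominator 2^4 = 16: Σ 2^(−ℓᵢ) = 2/16 + 2/16 + 2/16 + 2/16 + 4/16 + 4/16 + 1/16 = 17/16 = 1.0625.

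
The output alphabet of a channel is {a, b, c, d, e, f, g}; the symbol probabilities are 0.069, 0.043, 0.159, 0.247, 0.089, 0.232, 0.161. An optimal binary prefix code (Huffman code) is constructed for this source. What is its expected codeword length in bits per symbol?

Repeatedly combine the two least-probable nodes; the expected code length is the sum of the merged weights.
merge 43/1000 + 69/1000 → 14/125
merge 89/1000 + 14/125 → 201/1000
merge 159/1000 + 161/1000 → 8/25
merge 201/1000 + 29/125 → 433/1000
merge 247/1000 + 8/25 → 567/1000
merge 433/1000 + 567/1000 → 1
L = 14/125 + 201/1000 + 8/25 + 433/1000 + 567/1000 + 1 = 2633/1000 = 2.633 bits/symbol.

2.633 bits/symbol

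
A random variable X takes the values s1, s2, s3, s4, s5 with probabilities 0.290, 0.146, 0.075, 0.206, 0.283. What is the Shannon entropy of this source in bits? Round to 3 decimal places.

H = −Σ pᵢ log₂ pᵢ.
−0.290·log₂(0.290) = 0.5179
−0.146·log₂(0.146) = 0.4053
−0.075·log₂(0.075) = 0.2803
−0.206·log₂(0.206) = 0.4695
−0.283·log₂(0.283) = 0.5154
Sum ≈ 2.1884 → 2.188 bits.

2.188 bits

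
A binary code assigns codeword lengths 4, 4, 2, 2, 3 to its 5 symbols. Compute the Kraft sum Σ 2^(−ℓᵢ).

0.75

With common denominator 2^4 = 16: Σ 2^(−ℓᵢ) = 1/16 + 1/16 + 4/16 + 4/16 + 2/16 = 12/16 = 0.75.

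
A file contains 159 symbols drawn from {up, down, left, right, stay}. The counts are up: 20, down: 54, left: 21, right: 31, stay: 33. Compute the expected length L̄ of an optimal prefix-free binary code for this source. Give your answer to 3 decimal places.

Probabilities are the counts divided by 159.
Repeatedly combine the two least-probable nodes; the expected code length is the sum of the merged weights.
merge 20/159 + 7/53 → 41/159
merge 31/159 + 11/53 → 64/159
merge 41/159 + 18/53 → 95/159
merge 64/159 + 95/159 → 1
L = 41/159 + 64/159 + 95/159 + 1 = 359/159 ≈ 2.258 bits/symbol.

2.258 bits/symbol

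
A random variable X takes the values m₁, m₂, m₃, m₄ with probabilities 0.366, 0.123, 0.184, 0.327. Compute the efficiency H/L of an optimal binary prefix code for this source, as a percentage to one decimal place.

96.8%

Entropy H = −Σ p log₂ p ≈ 1.8793 bits.
Huffman merges: 123/1000+23/125→307/1000; 307/1000+327/1000→317/500; 183/500+317/500→1. L = 1941/1000 ≈ 1.9410.
Efficiency = H/L = 1.8793/1.9410 = 96.8%.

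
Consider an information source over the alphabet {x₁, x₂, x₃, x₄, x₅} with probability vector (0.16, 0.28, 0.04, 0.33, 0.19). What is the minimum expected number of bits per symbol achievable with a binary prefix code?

2.2 bits/symbol

Repeatedly combine the two least-probable nodes; the expected code length is the sum of the merged weights.
merge 1/25 + 4/25 → 1/5
merge 19/100 + 1/5 → 39/100
merge 7/25 + 33/100 → 61/100
merge 39/100 + 61/100 → 1
L = 1/5 + 39/100 + 61/100 + 1 = 11/5 = 2.2 bits/symbol.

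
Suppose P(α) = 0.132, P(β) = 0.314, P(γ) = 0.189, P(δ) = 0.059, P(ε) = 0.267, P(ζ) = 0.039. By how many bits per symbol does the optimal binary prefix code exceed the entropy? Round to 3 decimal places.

0.031 bits

Entropy H = −Σ p log₂ p ≈ 2.2967 bits.
Huffman merges: 39/1000+59/1000→49/500; 49/500+33/250→23/100; 189/1000+23/100→419/1000; 267/1000+157/500→581/1000; 419/1000+581/1000→1. L = 291/125 ≈ 2.3280.
L − H = 2.3280 − 2.2967 = 0.031 bits.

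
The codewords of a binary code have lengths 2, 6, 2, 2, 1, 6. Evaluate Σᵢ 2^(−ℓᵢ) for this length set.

With common denominator 2^6 = 64: Σ 2^(−ℓᵢ) = 16/64 + 1/64 + 16/64 + 16/64 + 32/64 + 1/64 = 82/64 = 1.28125.

1.28125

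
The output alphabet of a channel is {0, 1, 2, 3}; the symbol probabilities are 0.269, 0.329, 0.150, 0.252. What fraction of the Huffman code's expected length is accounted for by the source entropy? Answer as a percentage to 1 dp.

97.4%

Entropy H = −Σ p log₂ p ≈ 1.9489 bits.
Huffman merges: 3/20+63/250→201/500; 269/1000+329/1000→299/500; 201/500+299/500→1. L = 2 ≈ 2.0000.
Efficiency = H/L = 1.9489/2.0000 = 97.4%.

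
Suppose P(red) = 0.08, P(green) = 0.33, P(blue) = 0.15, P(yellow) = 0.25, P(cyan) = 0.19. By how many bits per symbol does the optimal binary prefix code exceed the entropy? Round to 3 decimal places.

Entropy H = −Σ p log₂ p ≈ 2.1851 bits.
Huffman merges: 2/25+3/20→23/100; 19/100+23/100→21/50; 1/4+33/100→29/50; 21/50+29/50→1. L = 223/100 ≈ 2.2300.
L − H = 2.2300 − 2.1851 = 0.045 bits.

0.045 bits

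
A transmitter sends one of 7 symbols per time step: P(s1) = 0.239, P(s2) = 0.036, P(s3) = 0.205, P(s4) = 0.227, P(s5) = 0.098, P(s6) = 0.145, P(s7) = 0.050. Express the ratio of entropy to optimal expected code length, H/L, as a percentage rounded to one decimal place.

Entropy H = −Σ p log₂ p ≈ 2.5689 bits.
Huffman merges: 9/250+1/20→43/500; 43/500+49/500→23/125; 29/200+23/125→329/1000; 41/200+227/1000→54/125; 239/1000+329/1000→71/125; 54/125+71/125→1. L = 2599/1000 ≈ 2.5990.
Efficiency = H/L = 2.5689/2.5990 = 98.8%.

98.8%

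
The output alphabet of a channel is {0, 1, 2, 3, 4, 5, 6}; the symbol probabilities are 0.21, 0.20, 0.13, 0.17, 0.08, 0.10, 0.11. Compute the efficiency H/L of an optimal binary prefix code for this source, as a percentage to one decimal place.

98.5%

Entropy H = −Σ p log₂ p ≈ 2.7284 bits.
Huffman merges: 2/25+1/10→9/50; 11/100+13/100→6/25; 17/100+9/50→7/20; 1/5+21/100→41/100; 6/25+7/20→59/100; 41/100+59/100→1. L = 277/100 ≈ 2.7700.
Efficiency = H/L = 2.7284/2.7700 = 98.5%.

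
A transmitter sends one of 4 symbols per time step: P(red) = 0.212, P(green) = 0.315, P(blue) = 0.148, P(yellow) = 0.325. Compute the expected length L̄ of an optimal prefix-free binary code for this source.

Repeatedly combine the two least-probable nodes; the expected code length is the sum of the merged weights.
merge 37/250 + 53/250 → 9/25
merge 63/200 + 13/40 → 16/25
merge 9/25 + 16/25 → 1
L = 9/25 + 16/25 + 1 = 2 bits/symbol.

2 bits/symbol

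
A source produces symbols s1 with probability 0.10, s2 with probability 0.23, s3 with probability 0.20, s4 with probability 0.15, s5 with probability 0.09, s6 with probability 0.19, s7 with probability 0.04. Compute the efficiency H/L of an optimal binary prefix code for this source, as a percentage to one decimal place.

98.1%

Entropy H = −Σ p log₂ p ≈ 2.6484 bits.
Huffman merges: 1/25+9/100→13/100; 1/10+13/100→23/100; 3/20+19/100→17/50; 1/5+23/100→43/100; 23/100+17/50→57/100; 43/100+57/100→1. L = 27/10 ≈ 2.7000.
Efficiency = H/L = 2.6484/2.7000 = 98.1%.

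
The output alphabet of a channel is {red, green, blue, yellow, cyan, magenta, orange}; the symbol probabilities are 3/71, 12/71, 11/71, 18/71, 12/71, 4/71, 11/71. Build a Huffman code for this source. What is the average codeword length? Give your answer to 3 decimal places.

Repeatedly combine the two least-probable nodes; the expected code length is the sum of the merged weights.
merge 3/71 + 4/71 → 7/71
merge 7/71 + 11/71 → 18/71
merge 11/71 + 12/71 → 23/71
merge 12/71 + 18/71 → 30/71
merge 18/71 + 23/71 → 41/71
merge 30/71 + 41/71 → 1
L = 7/71 + 18/71 + 23/71 + 30/71 + 41/71 + 1 = 190/71 ≈ 2.676 bits/symbol.

2.676 bits/symbol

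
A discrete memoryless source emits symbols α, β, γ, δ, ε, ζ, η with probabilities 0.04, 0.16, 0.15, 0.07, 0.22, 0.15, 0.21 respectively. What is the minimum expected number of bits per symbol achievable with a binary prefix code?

2.68 bits/symbol

Repeatedly combine the two least-probable nodes; the expected code length is the sum of the merged weights.
merge 1/25 + 7/100 → 11/100
merge 11/100 + 3/20 → 13/50
merge 3/20 + 4/25 → 31/100
merge 21/100 + 11/50 → 43/100
merge 13/50 + 31/100 → 57/100
merge 43/100 + 57/100 → 1
L = 11/100 + 13/50 + 31/100 + 43/100 + 57/100 + 1 = 67/25 = 2.68 bits/symbol.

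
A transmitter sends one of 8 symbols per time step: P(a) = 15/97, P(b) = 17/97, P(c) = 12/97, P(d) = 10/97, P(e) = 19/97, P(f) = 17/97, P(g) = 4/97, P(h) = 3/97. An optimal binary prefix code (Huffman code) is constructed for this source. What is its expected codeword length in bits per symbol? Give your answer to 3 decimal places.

2.876 bits/symbol

Repeatedly combine the two least-probable nodes; the expected code length is the sum of the merged weights.
merge 3/97 + 4/97 → 7/97
merge 7/97 + 10/97 → 17/97
merge 12/97 + 15/97 → 27/97
merge 17/97 + 17/97 → 34/97
merge 17/97 + 19/97 → 36/97
merge 27/97 + 34/97 → 61/97
merge 36/97 + 61/97 → 1
L = 7/97 + 17/97 + 27/97 + 34/97 + 36/97 + 61/97 + 1 = 279/97 ≈ 2.876 bits/symbol.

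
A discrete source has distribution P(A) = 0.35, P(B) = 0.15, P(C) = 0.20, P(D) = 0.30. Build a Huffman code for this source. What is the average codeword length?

Repeatedly combine the two least-probable nodes; the expected code length is the sum of the merged weights.
merge 3/20 + 1/5 → 7/20
merge 3/10 + 7/20 → 13/20
merge 7/20 + 13/20 → 1
L = 7/20 + 13/20 + 1 = 2 bits/symbol.

2 bits/symbol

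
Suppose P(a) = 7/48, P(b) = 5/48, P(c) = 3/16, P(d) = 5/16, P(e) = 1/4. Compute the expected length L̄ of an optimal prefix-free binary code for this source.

2.25 bits/symbol

Repeatedly combine the two least-probable nodes; the expected code length is the sum of the merged weights.
merge 5/48 + 7/48 → 1/4
merge 3/16 + 1/4 → 7/16
merge 1/4 + 5/16 → 9/16
merge 7/16 + 9/16 → 1
L = 1/4 + 7/16 + 9/16 + 1 = 9/4 = 2.25 bits/symbol.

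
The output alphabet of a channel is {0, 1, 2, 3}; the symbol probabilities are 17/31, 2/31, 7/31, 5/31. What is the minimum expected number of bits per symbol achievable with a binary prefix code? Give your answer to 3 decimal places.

1.677 bits/symbol

Repeatedly combine the two least-probable nodes; the expected code length is the sum of the merged weights.
merge 2/31 + 5/31 → 7/31
merge 7/31 + 7/31 → 14/31
merge 14/31 + 17/31 → 1
L = 7/31 + 14/31 + 1 = 52/31 ≈ 1.677 bits/symbol.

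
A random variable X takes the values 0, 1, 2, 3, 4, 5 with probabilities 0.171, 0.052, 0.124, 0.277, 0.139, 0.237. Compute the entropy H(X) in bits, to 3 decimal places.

H = −Σ pᵢ log₂ pᵢ.
−0.171·log₂(0.171) = 0.4357
−0.052·log₂(0.052) = 0.2218
−0.124·log₂(0.124) = 0.3734
−0.277·log₂(0.277) = 0.5130
−0.139·log₂(0.139) = 0.3957
−0.237·log₂(0.237) = 0.4923
Sum ≈ 2.4319 → 2.432 bits.

2.432 bits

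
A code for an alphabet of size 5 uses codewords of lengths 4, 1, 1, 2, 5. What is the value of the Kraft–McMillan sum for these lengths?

With common denominator 2^5 = 32: Σ 2^(−ℓᵢ) = 2/32 + 16/32 + 16/32 + 8/32 + 1/32 = 43/32 = 1.34375.

1.34375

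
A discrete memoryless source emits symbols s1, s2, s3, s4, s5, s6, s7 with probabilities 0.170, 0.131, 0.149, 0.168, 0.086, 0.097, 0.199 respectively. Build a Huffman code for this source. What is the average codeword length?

2.801 bits/symbol

Repeatedly combine the two least-probable nodes; the expected code length is the sum of the merged weights.
merge 43/500 + 97/1000 → 183/1000
merge 131/1000 + 149/1000 → 7/25
merge 21/125 + 17/100 → 169/500
merge 183/1000 + 199/1000 → 191/500
merge 7/25 + 169/500 → 309/500
merge 191/500 + 309/500 → 1
L = 183/1000 + 7/25 + 169/500 + 191/500 + 309/500 + 1 = 2801/1000 = 2.801 bits/symbol.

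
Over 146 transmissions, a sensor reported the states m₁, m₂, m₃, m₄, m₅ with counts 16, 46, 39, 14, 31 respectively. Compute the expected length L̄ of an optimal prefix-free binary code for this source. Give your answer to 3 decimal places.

Probabilities are the counts divided by 146.
Repeatedly combine the two least-probable nodes; the expected code length is the sum of the merged weights.
merge 7/73 + 8/73 → 15/73
merge 15/73 + 31/146 → 61/146
merge 39/146 + 23/73 → 85/146
merge 61/146 + 85/146 → 1
L = 15/73 + 61/146 + 85/146 + 1 = 161/73 ≈ 2.205 bits/symbol.

2.205 bits/symbol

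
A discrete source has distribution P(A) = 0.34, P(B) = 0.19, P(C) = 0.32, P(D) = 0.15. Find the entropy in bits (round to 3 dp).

1.921 bits

H = −Σ pᵢ log₂ pᵢ.
−0.34·log₂(0.34) = 0.5292
−0.19·log₂(0.19) = 0.4552
−0.32·log₂(0.32) = 0.5260
−0.15·log₂(0.15) = 0.4105
Sum ≈ 1.9210 → 1.921 bits.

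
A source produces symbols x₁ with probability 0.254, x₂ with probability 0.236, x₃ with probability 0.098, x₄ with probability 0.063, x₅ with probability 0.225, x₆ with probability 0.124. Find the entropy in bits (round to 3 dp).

H = −Σ pᵢ log₂ pᵢ.
−0.254·log₂(0.254) = 0.5022
−0.236·log₂(0.236) = 0.4916
−0.098·log₂(0.098) = 0.3284
−0.063·log₂(0.063) = 0.2513
−0.225·log₂(0.225) = 0.4842
−0.124·log₂(0.124) = 0.3734
Sum ≈ 2.4311 → 2.431 bits.

2.431 bits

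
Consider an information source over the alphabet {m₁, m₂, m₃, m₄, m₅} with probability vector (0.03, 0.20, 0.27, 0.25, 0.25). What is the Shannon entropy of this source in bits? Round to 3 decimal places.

H = −Σ pᵢ log₂ pᵢ.
−0.03·log₂(0.03) = 0.1518
−0.20·log₂(0.20) = 0.4644
−0.27·log₂(0.27) = 0.5100
−0.25·log₂(0.25) = 0.5000
−0.25·log₂(0.25) = 0.5000
Sum ≈ 2.1262 → 2.126 bits.

2.126 bits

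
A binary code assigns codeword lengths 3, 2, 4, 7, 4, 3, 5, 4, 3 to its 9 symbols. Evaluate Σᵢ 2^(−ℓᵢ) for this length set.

With common denominator 2^7 = 128: Σ 2^(−ℓᵢ) = 16/128 + 32/128 + 8/128 + 1/128 + 8/128 + 16/128 + 4/128 + 8/128 + 16/128 = 109/128 = 0.8515625.

0.8515625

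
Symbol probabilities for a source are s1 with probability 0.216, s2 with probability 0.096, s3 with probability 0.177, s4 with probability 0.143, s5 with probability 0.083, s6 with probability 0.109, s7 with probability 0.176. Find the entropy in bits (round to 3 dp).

H = −Σ pᵢ log₂ pᵢ.
−0.216·log₂(0.216) = 0.4776
−0.096·log₂(0.096) = 0.3246
−0.177·log₂(0.177) = 0.4422
−0.143·log₂(0.143) = 0.4012
−0.083·log₂(0.083) = 0.2980
−0.109·log₂(0.109) = 0.3485
−0.176·log₂(0.176) = 0.4411
Sum ≈ 2.7332 → 2.733 bits.

2.733 bits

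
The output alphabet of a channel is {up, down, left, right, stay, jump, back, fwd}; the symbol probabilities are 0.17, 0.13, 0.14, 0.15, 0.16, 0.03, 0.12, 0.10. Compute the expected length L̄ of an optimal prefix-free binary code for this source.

2.96 bits/symbol

Repeatedly combine the two least-probable nodes; the expected code length is the sum of the merged weights.
merge 3/100 + 1/10 → 13/100
merge 3/25 + 13/100 → 1/4
merge 13/100 + 7/50 → 27/100
merge 3/20 + 4/25 → 31/100
merge 17/100 + 1/4 → 21/50
merge 27/100 + 31/100 → 29/50
merge 21/50 + 29/50 → 1
L = 13/100 + 1/4 + 27/100 + 31/100 + 21/50 + 29/50 + 1 = 74/25 = 2.96 bits/symbol.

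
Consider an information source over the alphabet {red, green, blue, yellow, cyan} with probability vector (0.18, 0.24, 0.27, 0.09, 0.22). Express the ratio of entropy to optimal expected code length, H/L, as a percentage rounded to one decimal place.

98.8%

Entropy H = −Σ p log₂ p ≈ 2.2427 bits.
Huffman merges: 9/100+9/50→27/100; 11/50+6/25→23/50; 27/100+27/100→27/50; 23/50+27/50→1. L = 227/100 ≈ 2.2700.
Efficiency = H/L = 2.2427/2.2700 = 98.8%.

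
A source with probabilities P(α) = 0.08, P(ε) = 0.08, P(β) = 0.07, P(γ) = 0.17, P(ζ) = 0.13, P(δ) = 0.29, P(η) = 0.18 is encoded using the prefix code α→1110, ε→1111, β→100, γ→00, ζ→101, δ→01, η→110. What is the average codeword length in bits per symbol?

2.7 bits/symbol

L̄ = Σ pᵢ·ℓᵢ = 0.08·4 + 0.08·4 + 0.07·3 + 0.17·2 + 0.13·3 + 0.29·2 + 0.18·3 = 2.7 bits/symbol.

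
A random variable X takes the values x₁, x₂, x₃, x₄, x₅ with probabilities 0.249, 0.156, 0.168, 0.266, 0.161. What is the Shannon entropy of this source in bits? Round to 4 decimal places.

2.2823 bits

H = −Σ pᵢ log₂ pᵢ.
−0.249·log₂(0.249) = 0.4994
−0.156·log₂(0.156) = 0.4181
−0.168·log₂(0.168) = 0.4323
−0.266·log₂(0.266) = 0.5082
−0.161·log₂(0.161) = 0.4242
Sum ≈ 2.2823 → 2.2823 bits.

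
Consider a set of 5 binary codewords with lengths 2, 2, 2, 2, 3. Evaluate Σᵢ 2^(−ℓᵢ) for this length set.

1.125

With common denominator 2^3 = 8: Σ 2^(−ℓᵢ) = 2/8 + 2/8 + 2/8 + 2/8 + 1/8 = 9/8 = 1.125.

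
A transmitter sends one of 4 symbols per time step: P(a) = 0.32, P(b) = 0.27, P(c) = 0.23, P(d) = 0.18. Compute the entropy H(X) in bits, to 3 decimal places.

1.969 bits

H = −Σ pᵢ log₂ pᵢ.
−0.32·log₂(0.32) = 0.5260
−0.27·log₂(0.27) = 0.5100
−0.23·log₂(0.23) = 0.4877
−0.18·log₂(0.18) = 0.4453
Sum ≈ 1.9690 → 1.969 bits.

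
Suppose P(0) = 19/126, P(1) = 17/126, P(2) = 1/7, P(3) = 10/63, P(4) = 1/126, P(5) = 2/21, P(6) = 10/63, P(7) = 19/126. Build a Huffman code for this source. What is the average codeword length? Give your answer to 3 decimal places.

Repeatedly combine the two least-probable nodes; the expected code length is the sum of the merged weights.
merge 1/126 + 2/21 → 13/126
merge 13/126 + 17/126 → 5/21
merge 1/7 + 19/126 → 37/126
merge 19/126 + 10/63 → 13/42
merge 10/63 + 5/21 → 25/63
merge 37/126 + 13/42 → 38/63
merge 25/63 + 38/63 → 1
L = 13/126 + 5/21 + 37/126 + 13/42 + 25/63 + 38/63 + 1 = 53/18 ≈ 2.944 bits/symbol.

2.944 bits/symbol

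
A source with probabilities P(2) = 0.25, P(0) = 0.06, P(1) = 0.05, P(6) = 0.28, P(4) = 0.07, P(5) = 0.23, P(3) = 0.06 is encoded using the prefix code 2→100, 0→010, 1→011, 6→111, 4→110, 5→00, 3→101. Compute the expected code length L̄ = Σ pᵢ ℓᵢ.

2.77 bits/symbol

L̄ = Σ pᵢ·ℓᵢ = 0.25·3 + 0.06·3 + 0.05·3 + 0.28·3 + 0.07·3 + 0.23·2 + 0.06·3 = 2.77 bits/symbol.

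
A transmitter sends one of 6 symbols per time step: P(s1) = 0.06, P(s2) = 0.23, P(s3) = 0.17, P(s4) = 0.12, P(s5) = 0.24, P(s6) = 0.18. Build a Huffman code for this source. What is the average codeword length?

Repeatedly combine the two least-probable nodes; the expected code length is the sum of the merged weights.
merge 3/50 + 3/25 → 9/50
merge 17/100 + 9/50 → 7/20
merge 9/50 + 23/100 → 41/100
merge 6/25 + 7/20 → 59/100
merge 41/100 + 59/100 → 1
L = 9/50 + 7/20 + 41/100 + 59/100 + 1 = 253/100 = 2.53 bits/symbol.

2.53 bits/symbol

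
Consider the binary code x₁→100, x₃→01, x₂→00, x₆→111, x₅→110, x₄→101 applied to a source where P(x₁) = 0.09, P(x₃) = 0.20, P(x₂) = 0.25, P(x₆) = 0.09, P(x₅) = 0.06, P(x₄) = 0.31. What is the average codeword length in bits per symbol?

L̄ = Σ pᵢ·ℓᵢ = 0.09·3 + 0.20·2 + 0.25·2 + 0.09·3 + 0.06·3 + 0.31·3 = 2.55 bits/symbol.

2.55 bits/symbol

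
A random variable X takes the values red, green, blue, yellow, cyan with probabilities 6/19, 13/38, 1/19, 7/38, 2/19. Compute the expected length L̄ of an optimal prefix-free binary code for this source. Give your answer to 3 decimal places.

2.158 bits/symbol

Repeatedly combine the two least-probable nodes; the expected code length is the sum of the merged weights.
merge 1/19 + 2/19 → 3/19
merge 3/19 + 7/38 → 13/38
merge 6/19 + 13/38 → 25/38
merge 13/38 + 25/38 → 1
L = 3/19 + 13/38 + 25/38 + 1 = 41/19 ≈ 2.158 bits/symbol.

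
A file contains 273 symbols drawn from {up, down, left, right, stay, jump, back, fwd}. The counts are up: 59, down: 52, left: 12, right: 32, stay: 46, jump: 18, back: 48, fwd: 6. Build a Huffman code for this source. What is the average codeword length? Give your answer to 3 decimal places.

2.791 bits/symbol

Probabilities are the counts divided by 273.
Repeatedly combine the two least-probable nodes; the expected code length is the sum of the merged weights.
merge 2/91 + 4/91 → 6/91
merge 6/91 + 6/91 → 12/91
merge 32/273 + 12/91 → 68/273
merge 46/273 + 16/91 → 94/273
merge 4/21 + 59/273 → 37/91
merge 68/273 + 94/273 → 54/91
merge 37/91 + 54/91 → 1
L = 6/91 + 12/91 + 68/273 + 94/273 + 37/91 + 54/91 + 1 = 254/91 ≈ 2.791 bits/symbol.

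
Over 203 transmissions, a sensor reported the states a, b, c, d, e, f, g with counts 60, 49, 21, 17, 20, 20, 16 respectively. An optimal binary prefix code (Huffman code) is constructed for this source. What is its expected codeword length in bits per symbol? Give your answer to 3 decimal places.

Probabilities are the counts divided by 203.
Repeatedly combine the two least-probable nodes; the expected code length is the sum of the merged weights.
merge 16/203 + 17/203 → 33/203
merge 20/203 + 20/203 → 40/203
merge 3/29 + 33/203 → 54/203
merge 40/203 + 7/29 → 89/203
merge 54/203 + 60/203 → 114/203
merge 89/203 + 114/203 → 1
L = 33/203 + 40/203 + 54/203 + 89/203 + 114/203 + 1 = 533/203 ≈ 2.626 bits/symbol.

2.626 bits/symbol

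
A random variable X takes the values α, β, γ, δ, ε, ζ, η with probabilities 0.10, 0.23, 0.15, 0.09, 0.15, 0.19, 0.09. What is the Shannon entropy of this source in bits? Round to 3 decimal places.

H = −Σ pᵢ log₂ pᵢ.
−0.10·log₂(0.10) = 0.3322
−0.23·log₂(0.23) = 0.4877
−0.15·log₂(0.15) = 0.4105
−0.09·log₂(0.09) = 0.3127
−0.15·log₂(0.15) = 0.4105
−0.19·log₂(0.19) = 0.4552
−0.09·log₂(0.09) = 0.3127
Sum ≈ 2.7215 → 2.721 bits.

2.721 bits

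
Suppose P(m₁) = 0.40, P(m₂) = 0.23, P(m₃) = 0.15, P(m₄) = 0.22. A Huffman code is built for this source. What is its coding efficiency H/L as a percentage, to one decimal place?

96.8%

Entropy H = −Σ p log₂ p ≈ 1.9076 bits.
Huffman merges: 3/20+11/50→37/100; 23/100+37/100→3/5; 2/5+3/5→1. L = 197/100 ≈ 1.9700.
Efficiency = H/L = 1.9076/1.9700 = 96.8%.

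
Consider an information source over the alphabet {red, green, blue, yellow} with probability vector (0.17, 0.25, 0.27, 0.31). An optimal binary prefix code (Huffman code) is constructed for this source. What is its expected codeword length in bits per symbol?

Repeatedly combine the two least-probable nodes; the expected code length is the sum of the merged weights.
merge 17/100 + 1/4 → 21/50
merge 27/100 + 31/100 → 29/50
merge 21/50 + 29/50 → 1
L = 21/50 + 29/50 + 1 = 2 bits/symbol.

2 bits/symbol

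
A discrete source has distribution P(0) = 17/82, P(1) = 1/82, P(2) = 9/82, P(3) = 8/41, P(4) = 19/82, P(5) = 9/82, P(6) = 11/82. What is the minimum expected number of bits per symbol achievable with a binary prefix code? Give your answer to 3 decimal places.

Repeatedly combine the two least-probable nodes; the expected code length is the sum of the merged weights.
merge 1/82 + 9/82 → 5/41
merge 9/82 + 5/41 → 19/82
merge 11/82 + 8/41 → 27/82
merge 17/82 + 19/82 → 18/41
merge 19/82 + 27/82 → 23/41
merge 18/41 + 23/41 → 1
L = 5/41 + 19/82 + 27/82 + 18/41 + 23/41 + 1 = 110/41 ≈ 2.683 bits/symbol.

2.683 bits/symbol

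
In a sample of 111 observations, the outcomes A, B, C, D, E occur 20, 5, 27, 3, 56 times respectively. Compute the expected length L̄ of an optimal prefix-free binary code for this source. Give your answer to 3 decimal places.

1.820 bits/symbol

Probabilities are the counts divided by 111.
Repeatedly combine the two least-probable nodes; the expected code length is the sum of the merged weights.
merge 1/37 + 5/111 → 8/111
merge 8/111 + 20/111 → 28/111
merge 9/37 + 28/111 → 55/111
merge 55/111 + 56/111 → 1
L = 8/111 + 28/111 + 55/111 + 1 = 202/111 ≈ 1.820 bits/symbol.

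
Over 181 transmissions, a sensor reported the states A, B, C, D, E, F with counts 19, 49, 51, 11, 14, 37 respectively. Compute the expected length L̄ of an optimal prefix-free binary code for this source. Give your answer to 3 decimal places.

2.381 bits/symbol

Probabilities are the counts divided by 181.
Repeatedly combine the two least-probable nodes; the expected code length is the sum of the merged weights.
merge 11/181 + 14/181 → 25/181
merge 19/181 + 25/181 → 44/181
merge 37/181 + 44/181 → 81/181
merge 49/181 + 51/181 → 100/181
merge 81/181 + 100/181 → 1
L = 25/181 + 44/181 + 81/181 + 100/181 + 1 = 431/181 ≈ 2.381 bits/symbol.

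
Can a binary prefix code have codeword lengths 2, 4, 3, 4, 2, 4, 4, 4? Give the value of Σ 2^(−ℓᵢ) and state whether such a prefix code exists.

With common denominator 2^4 = 16: Σ 2^(−ℓᵢ) = 4/16 + 1/16 + 2/16 + 1/16 + 4/16 + 1/16 + 1/16 + 1/16 = 15/16 = 0.9375.
Kraft's inequality requires Σ ≤ 1; here Σ = 0.9375 ≤ 1, so such a prefix code exists.

0.9375; yes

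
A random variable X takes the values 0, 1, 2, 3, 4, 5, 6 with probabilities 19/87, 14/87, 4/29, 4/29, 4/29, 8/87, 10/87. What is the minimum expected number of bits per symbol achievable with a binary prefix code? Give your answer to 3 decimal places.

2.782 bits/symbol

Repeatedly combine the two least-probable nodes; the expected code length is the sum of the merged weights.
merge 8/87 + 10/87 → 6/29
merge 4/29 + 4/29 → 8/29
merge 4/29 + 14/87 → 26/87
merge 6/29 + 19/87 → 37/87
merge 8/29 + 26/87 → 50/87
merge 37/87 + 50/87 → 1
L = 6/29 + 8/29 + 26/87 + 37/87 + 50/87 + 1 = 242/87 ≈ 2.782 bits/symbol.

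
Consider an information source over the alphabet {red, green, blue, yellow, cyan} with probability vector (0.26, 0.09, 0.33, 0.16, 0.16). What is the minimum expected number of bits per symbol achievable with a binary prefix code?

Repeatedly combine the two least-probable nodes; the expected code length is the sum of the merged weights.
merge 9/100 + 4/25 → 1/4
merge 4/25 + 1/4 → 41/100
merge 13/50 + 33/100 → 59/100
merge 41/100 + 59/100 → 1
L = 1/4 + 41/100 + 59/100 + 1 = 9/4 = 2.25 bits/symbol.

2.25 bits/symbol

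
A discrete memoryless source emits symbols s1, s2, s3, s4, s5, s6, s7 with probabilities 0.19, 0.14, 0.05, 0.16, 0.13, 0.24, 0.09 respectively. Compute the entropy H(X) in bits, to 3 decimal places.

H = −Σ pᵢ log₂ pᵢ.
−0.19·log₂(0.19) = 0.4552
−0.14·log₂(0.14) = 0.3971
−0.05·log₂(0.05) = 0.2161
−0.16·log₂(0.16) = 0.4230
−0.13·log₂(0.13) = 0.3826
−0.24·log₂(0.24) = 0.4941
−0.09·log₂(0.09) = 0.3127
Sum ≈ 2.6809 → 2.681 bits.

2.681 bits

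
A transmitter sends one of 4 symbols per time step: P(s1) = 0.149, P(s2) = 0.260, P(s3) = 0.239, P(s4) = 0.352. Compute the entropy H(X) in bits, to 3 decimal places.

1.938 bits

H = −Σ pᵢ log₂ pᵢ.
−0.149·log₂(0.149) = 0.4092
−0.260·log₂(0.260) = 0.5053
−0.239·log₂(0.239) = 0.4935
−0.352·log₂(0.352) = 0.5302
Sum ≈ 1.9383 → 1.938 bits.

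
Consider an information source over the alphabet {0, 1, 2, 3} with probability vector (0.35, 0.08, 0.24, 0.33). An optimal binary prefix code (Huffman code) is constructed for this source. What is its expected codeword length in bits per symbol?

1.97 bits/symbol

Repeatedly combine the two least-probable nodes; the expected code length is the sum of the merged weights.
merge 2/25 + 6/25 → 8/25
merge 8/25 + 33/100 → 13/20
merge 7/20 + 13/20 → 1
L = 8/25 + 13/20 + 1 = 197/100 = 1.97 bits/symbol.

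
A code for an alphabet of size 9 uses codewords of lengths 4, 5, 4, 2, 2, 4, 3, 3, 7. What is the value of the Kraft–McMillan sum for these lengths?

0.9765625

With common denominator 2^7 = 128: Σ 2^(−ℓᵢ) = 8/128 + 4/128 + 8/128 + 32/128 + 32/128 + 8/128 + 16/128 + 16/128 + 1/128 = 125/128 = 0.9765625.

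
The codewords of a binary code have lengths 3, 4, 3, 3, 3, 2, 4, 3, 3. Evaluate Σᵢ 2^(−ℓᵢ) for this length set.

1.125

With common denominator 2^4 = 16: Σ 2^(−ℓᵢ) = 2/16 + 1/16 + 2/16 + 2/16 + 2/16 + 4/16 + 1/16 + 2/16 + 2/16 = 18/16 = 1.125.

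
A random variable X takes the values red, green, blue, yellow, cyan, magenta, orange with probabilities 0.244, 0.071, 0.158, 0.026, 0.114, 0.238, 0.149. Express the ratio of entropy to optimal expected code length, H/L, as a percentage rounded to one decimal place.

Entropy H = −Σ p log₂ p ≈ 2.5843 bits.
Huffman merges: 13/500+71/1000→97/1000; 97/1000+57/500→211/1000; 149/1000+79/500→307/1000; 211/1000+119/500→449/1000; 61/250+307/1000→551/1000; 449/1000+551/1000→1. L = 523/200 ≈ 2.6150.
Efficiency = H/L = 2.5843/2.6150 = 98.8%.

98.8%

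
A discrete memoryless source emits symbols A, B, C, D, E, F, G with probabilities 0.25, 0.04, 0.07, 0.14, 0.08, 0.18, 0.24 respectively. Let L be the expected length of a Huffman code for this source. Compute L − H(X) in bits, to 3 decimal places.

0.038 bits

Entropy H = −Σ p log₂ p ≈ 2.5824 bits.
Huffman merges: 1/25+7/100→11/100; 2/25+11/100→19/100; 7/50+9/50→8/25; 19/100+6/25→43/100; 1/4+8/25→57/100; 43/100+57/100→1. L = 131/50 ≈ 2.6200.
L − H = 2.6200 − 2.5824 = 0.038 bits.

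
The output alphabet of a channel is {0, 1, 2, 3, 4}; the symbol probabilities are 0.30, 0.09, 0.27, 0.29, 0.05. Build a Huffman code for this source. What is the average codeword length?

Repeatedly combine the two least-probable nodes; the expected code length is the sum of the merged weights.
merge 1/20 + 9/100 → 7/50
merge 7/50 + 27/100 → 41/100
merge 29/100 + 3/10 → 59/100
merge 41/100 + 59/100 → 1
L = 7/50 + 41/100 + 59/100 + 1 = 107/50 = 2.14 bits/symbol.

2.14 bits/symbol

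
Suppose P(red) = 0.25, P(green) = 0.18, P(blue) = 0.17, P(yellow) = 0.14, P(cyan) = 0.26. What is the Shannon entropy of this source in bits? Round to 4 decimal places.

2.2823 bits

H = −Σ pᵢ log₂ pᵢ.
−0.25·log₂(0.25) = 0.5000
−0.18·log₂(0.18) = 0.4453
−0.17·log₂(0.17) = 0.4346
−0.14·log₂(0.14) = 0.3971
−0.26·log₂(0.26) = 0.5053
Sum ≈ 2.2823 → 2.2823 bits.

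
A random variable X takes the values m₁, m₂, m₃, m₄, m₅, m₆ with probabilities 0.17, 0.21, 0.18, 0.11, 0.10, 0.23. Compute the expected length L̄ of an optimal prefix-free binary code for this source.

Repeatedly combine the two least-probable nodes; the expected code length is the sum of the merged weights.
merge 1/10 + 11/100 → 21/100
merge 17/100 + 9/50 → 7/20
merge 21/100 + 21/100 → 21/50
merge 23/100 + 7/20 → 29/50
merge 21/50 + 29/50 → 1
L = 21/100 + 7/20 + 21/50 + 29/50 + 1 = 64/25 = 2.56 bits/symbol.

2.56 bits/symbol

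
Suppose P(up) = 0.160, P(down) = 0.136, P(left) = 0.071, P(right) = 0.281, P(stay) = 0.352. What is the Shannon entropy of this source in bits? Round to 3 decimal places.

2.130 bits

H = −Σ pᵢ log₂ pᵢ.
−0.160·log₂(0.160) = 0.4230
−0.136·log₂(0.136) = 0.3915
−0.071·log₂(0.071) = 0.2709
−0.281·log₂(0.281) = 0.5146
−0.352·log₂(0.352) = 0.5302
Sum ≈ 2.1303 → 2.130 bits.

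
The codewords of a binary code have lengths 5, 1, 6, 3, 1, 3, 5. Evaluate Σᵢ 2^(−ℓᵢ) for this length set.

1.328125

With common denominator 2^6 = 64: Σ 2^(−ℓᵢ) = 2/64 + 32/64 + 1/64 + 8/64 + 32/64 + 8/64 + 2/64 = 85/64 = 1.328125.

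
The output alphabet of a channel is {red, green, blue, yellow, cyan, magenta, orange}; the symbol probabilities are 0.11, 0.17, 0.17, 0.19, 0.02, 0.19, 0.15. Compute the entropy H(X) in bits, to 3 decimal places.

H = −Σ pᵢ log₂ pᵢ.
−0.11·log₂(0.11) = 0.3503
−0.17·log₂(0.17) = 0.4346
−0.17·log₂(0.17) = 0.4346
−0.19·log₂(0.19) = 0.4552
−0.02·log₂(0.02) = 0.1129
−0.19·log₂(0.19) = 0.4552
−0.15·log₂(0.15) = 0.4105
Sum ≈ 2.6533 → 2.653 bits.

2.653 bits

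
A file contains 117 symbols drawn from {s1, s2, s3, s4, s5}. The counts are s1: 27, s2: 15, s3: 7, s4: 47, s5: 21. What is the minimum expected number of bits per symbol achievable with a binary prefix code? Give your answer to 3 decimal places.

Probabilities are the counts divided by 117.
Repeatedly combine the two least-probable nodes; the expected code length is the sum of the merged weights.
merge 7/117 + 5/39 → 22/117
merge 7/39 + 22/117 → 43/117
merge 3/13 + 43/117 → 70/117
merge 47/117 + 70/117 → 1
L = 22/117 + 43/117 + 70/117 + 1 = 28/13 ≈ 2.154 bits/symbol.

2.154 bits/symbol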